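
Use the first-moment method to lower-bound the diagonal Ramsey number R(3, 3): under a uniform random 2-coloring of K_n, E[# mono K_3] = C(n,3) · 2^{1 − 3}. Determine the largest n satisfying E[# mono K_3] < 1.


We need C(n, 3) · 2^{1 − 3} < 1, i.e. C(n, 3) < 2^{3 − 1} = 4.
Check values of n near the boundary:
  n = 3: C(3, 3) = 1; 1 < 4? YES
  n = 4: C(4, 3) = 4; 4 < 4? NO
The largest n with C(n, 3) < 4 is n = 3 (where E[X] = 1/4 ≈ 0.25000). Hence R(3, 3) > 3, i.e. R(3, 3) ≥ 4.

Largest n = 3; hence R(3, 3) > 3.


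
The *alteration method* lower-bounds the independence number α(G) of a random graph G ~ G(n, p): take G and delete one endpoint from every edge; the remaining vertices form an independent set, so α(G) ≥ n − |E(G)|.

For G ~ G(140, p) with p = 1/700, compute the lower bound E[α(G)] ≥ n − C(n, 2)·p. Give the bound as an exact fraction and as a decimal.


E[|E(G)|] = C(140, 2)·p = 9730 · (1/700) = 139/10.
E[α(G)] ≥ n − E[|E(G)|] = 140 − 139/10 = 1261/10.
Numerically: ≈ 126.100.
(This is only a lower bound; the true E[α(G)] may be larger.)

E[α(G)] ≥ 1261/10 ≈ 126.100.


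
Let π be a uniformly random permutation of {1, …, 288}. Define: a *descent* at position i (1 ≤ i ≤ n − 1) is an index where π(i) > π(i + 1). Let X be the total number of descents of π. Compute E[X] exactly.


Write X = Σ X_I over i = 1, …, 287, with X_I the indicator of one descent.
There are 287 indicators.
For each fixed i, the pair (π(i), π(i+1)) is a uniformly random ordered pair of distinct values from {1, …, 288}; by symmetry P[π(i) > π(i+1)] = 1/2.
By linearity: E[X] = 287 · (1/2) = (288 − 1) · (1/2) = 287/2 ≈ 143.500000.

E[X] = 287/2 = 143.500000.


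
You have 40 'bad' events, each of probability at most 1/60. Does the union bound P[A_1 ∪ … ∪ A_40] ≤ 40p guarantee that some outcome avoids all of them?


Union bound: P[∪_{i=1}^{40} A_i] ≤ Σ_i P[A_i] ≤ 40·p = 40·(1/60) = 2/3.
Numerically: 2/3 ≈ 0.666667.
Is 2/3 < 1? YES.
Since P[∪ A_i] ≤ 2/3 < 1, the complement has P[∩ A_i^c] ≥ 1 − 2/3 = 1/3 > 0, so some outcome avoids every A_i.

40·p = 2/3 ≈ 0.666667; existence CERTIFIED by the union bound.


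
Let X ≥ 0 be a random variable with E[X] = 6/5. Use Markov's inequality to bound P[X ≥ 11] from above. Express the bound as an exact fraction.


μ = E[X] = 6/5, a = 11.
Markov: P[X ≥ 11] ≤ μ/a = (6/5)/11 = 6/55.
Numerically: ≈ 0.1091.
(Since a = 11 > μ = 1.2000, the bound 6/55 is < 1 and informative.)

P[X ≥ 11] ≤ 6/55 ≈ 0.1091.


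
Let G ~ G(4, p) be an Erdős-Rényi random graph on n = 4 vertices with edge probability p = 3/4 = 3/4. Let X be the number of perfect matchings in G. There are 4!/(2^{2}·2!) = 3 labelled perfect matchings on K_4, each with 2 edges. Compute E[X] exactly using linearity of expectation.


K_4 has 4!/(2^{2}·2!) = 3 labelled perfect matchings.
For each such perfect matching H, let X_H = 1 if all 2 edges of H are present in G. Then P[X_H = 1] = p^{2} = (3/4)^{2} = 9/16.
By linearity of expectation: E[X] = Σ_H E[X_H] = 3 · p^{2} = 3 · 9/16 = 27/16.
Numerically: E[X] ≈ 1.6875.

E[X] = 3 · (3/4)^{2} = 27/16 ≈ 1.6875.


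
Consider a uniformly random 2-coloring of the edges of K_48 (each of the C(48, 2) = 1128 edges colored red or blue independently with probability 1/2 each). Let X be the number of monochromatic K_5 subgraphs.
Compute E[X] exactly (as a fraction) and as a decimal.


Let X = Σ_S X_S over the C(48, 5) = 1712304 subsets S of size 5, where X_S = 1 if the K_5 on S is monochromatic.
For a fixed S, the K_5 on S has C(5, 2) = 10 edges. P[all 10 edges red] = (1/2)^10, and likewise for blue, so P[monochromatic] = 2·(1/2)^10 = 2^{1 − 10} = 1/512.
Summing: E[X] = C(48, 5) · 2^{1 − 10} = 1712304 · 1/512 = 107019/32.
Numerically: E[X] ≈ 3344.343750.

E[X] = C(48,5)·2^(1−C(5,2)) = 107019/32 ≈ 3344.343750.


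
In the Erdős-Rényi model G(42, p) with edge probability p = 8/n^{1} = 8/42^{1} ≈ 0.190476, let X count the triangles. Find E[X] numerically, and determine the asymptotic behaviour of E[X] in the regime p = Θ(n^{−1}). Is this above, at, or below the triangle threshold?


Number of potential triangles: C(42, 3) = 11480.
Each occurs with probability p³ ≈ (0.190476)³ ≈ 6.91070079e-03.
By linearity: E[X] = C(42, 3)·p³ ≈ 11480 · 6.91070079e-03 ≈ 79.334845.
Here α = 1, so p = 8/n is exactly at the triangle threshold p ~ 1/n. Asymptotically E[X] → c³/6 = 8³/6 = 256/3 ≈ 85.333333, a bounded constant. In this regime the triangle count is asymptotically Poisson(c³/6).

E[X] ≈ 79.334845; in regime p = Θ(1/n^{1}) E[X] stays bounded (at the triangle threshold p ~ 1/n).


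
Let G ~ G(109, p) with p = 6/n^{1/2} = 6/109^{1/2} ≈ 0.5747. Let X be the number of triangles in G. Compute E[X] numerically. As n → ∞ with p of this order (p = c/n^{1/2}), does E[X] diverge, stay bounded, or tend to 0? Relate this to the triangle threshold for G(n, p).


Number of potential triangles: C(109, 3) = 209934.
Each occurs with probability p³ ≈ (0.5747)³ ≈ 1.898078e-01.
By linearity: E[X] = C(109, 3)·p³ ≈ 209934 · 1.898078e-01 ≈ 39847.1060.
Since α = 1/2 < 1, p = c/n^{1/2} ≫ 1/n is above the triangle threshold p ~ 1/n. Asymptotically E[X] ~ (c³/6)·n^{3(1−α)} = (6³/6)·n^{1.5} → ∞; triangles are abundant w.h.p.

E[X] ≈ 39847.1060; in regime p = Θ(1/n^{1/2}) E[X] diverges (above the triangle threshold p ~ 1/n).


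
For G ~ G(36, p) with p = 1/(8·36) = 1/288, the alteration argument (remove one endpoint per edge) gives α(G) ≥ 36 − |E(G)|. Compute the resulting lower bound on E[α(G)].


E[|E(G)|] = C(36, 2)·p = 630 · (1/288) = 35/16.
E[α(G)] ≥ n − E[|E(G)|] = 36 − 35/16 = 541/16.
Numerically: ≈ 33.812.
(This is only a lower bound; the true E[α(G)] may be larger.)

E[α(G)] ≥ 541/16 ≈ 33.812.


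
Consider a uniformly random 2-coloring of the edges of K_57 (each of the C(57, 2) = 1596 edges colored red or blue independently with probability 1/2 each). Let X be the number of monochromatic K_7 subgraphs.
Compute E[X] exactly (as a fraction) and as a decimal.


Let X = Σ_S X_S over the C(57, 7) = 264385836 subsets S of size 7, where X_S = 1 if the K_7 on S is monochromatic.
For a fixed S, the K_7 on S has C(7, 2) = 21 edges. P[all 21 edges red] = (1/2)^21, and likewise for blue, so P[monochromatic] = 2·(1/2)^21 = 2^{1 − 21} = 1/1048576.
Summing: E[X] = C(57, 7) · 2^{1 − 21} = 264385836 · 1/1048576 = 66096459/262144.
Numerically: E[X] ≈ 252.13798.

E[X] = C(57,7)·2^(1−C(7,2)) = 66096459/262144 ≈ 252.13798.


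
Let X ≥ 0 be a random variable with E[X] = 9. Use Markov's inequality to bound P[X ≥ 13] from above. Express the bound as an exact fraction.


μ = E[X] = 9, a = 13.
Markov: P[X ≥ 13] ≤ μ/a = (9)/13 = 9/13.
Numerically: ≈ 0.6923.
(Since a = 13 > μ = 9.0000, the bound 9/13 is < 1 and informative.)

P[X ≥ 13] ≤ 9/13 ≈ 0.6923.


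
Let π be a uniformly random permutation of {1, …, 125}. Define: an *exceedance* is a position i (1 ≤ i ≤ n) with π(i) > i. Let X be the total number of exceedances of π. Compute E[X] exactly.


Write X = Σ_{i=1}^{125} X_i, where X_i = 1_{π(i) > i}.
For each fixed i, π(i) is uniform over {1, …, 125} (marginal of a uniform permutation), so P[π(i) > i] = (n − i)/n. Summing: Σ_{i=1}^{125} (n − i)/n = (0 + 1 + … + 124)/125 = 125(125 − 1)/(2·125) = (125 − 1)/2.
Hence E[X] = Σ_{i=1}^{125} (125 − i)/125 = 62 ≈ 62.0000.

E[X] = 62 = 62.0000.


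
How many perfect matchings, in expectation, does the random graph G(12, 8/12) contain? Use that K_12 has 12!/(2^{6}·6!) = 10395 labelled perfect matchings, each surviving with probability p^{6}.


K_12 has 12!/(2^{6}·6!) = 10395 labelled perfect matchings.
For each such perfect matching H, let X_H = 1 if all 6 edges of H are present in G. Then P[X_H = 1] = p^{6} = (2/3)^{6} = 64/729.
Summing the indicators: E[X] = Σ_H E[X_H] = 10395 · p^{6} = 10395 · 64/729 = 24640/27.
Numerically: E[X] ≈ 912.59.

E[X] = 10395 · (2/3)^{6} = 24640/27 ≈ 912.59.


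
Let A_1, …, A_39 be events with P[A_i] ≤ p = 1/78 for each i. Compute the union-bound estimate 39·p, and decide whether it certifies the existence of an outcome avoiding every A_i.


Union bound: P[∪_{i=1}^{39} A_i] ≤ Σ_i P[A_i] ≤ 39·p = 39·(1/78) = 1/2.
Numerically: 1/2 ≈ 0.500000.
Is 1/2 < 1? YES.
Since P[∪ A_i] ≤ 1/2 < 1, the complement has P[∩ A_i^c] ≥ 1 − 1/2 = 1/2 > 0, so some outcome avoids every A_i.

39·p = 1/2 ≈ 0.500000; existence CERTIFIED by the union bound.


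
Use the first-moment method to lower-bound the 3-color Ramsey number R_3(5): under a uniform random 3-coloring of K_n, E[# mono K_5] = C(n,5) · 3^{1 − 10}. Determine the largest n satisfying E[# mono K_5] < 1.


We need C(n, 5) · 3^{1 − 10} < 1, i.e. C(n, 5) < 3^{10 − 1} = 19683.
Check values of n near the boundary:
  n = 14: C(14, 5) = 2002; 2002 < 19683? YES
  n = 15: C(15, 5) = 3003; 3003 < 19683? YES
  n = 16: C(16, 5) = 4368; 4368 < 19683? YES
  n = 17: C(17, 5) = 6188; 6188 < 19683? YES
  n = 18: C(18, 5) = 8568; 8568 < 19683? YES
  n = 19: C(19, 5) = 11628; 11628 < 19683? YES
  n = 20: C(20, 5) = 15504; 15504 < 19683? YES
  n = 21: C(21, 5) = 20349; 20349 < 19683? NO
  n = 22: C(22, 5) = 26334; 26334 < 19683? NO
  n = 23: C(23, 5) = 33649; 33649 < 19683? NO
The largest n with C(n, 5) < 19683 is n = 20 (where E[X] = 5168/6561 ≈ 0.788). Hence R_3(5) > 20, i.e. R_3(5) ≥ 21.

Largest n = 20; hence R_3(5) > 20.


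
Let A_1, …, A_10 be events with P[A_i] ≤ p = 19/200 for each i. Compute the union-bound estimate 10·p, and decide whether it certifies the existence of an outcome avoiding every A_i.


Union bound: P[∪_{i=1}^{10} A_i] ≤ Σ_i P[A_i] ≤ 10·p = 10·(19/200) = 19/20.
Numerically: 19/20 ≈ 0.950000.
Is 19/20 < 1? YES.
Since P[∪ A_i] ≤ 19/20 < 1, the complement has P[∩ A_i^c] ≥ 1 − 19/20 = 1/20 > 0, so some outcome avoids every A_i.

10·p = 19/20 ≈ 0.950000; existence CERTIFIED by the union bound.


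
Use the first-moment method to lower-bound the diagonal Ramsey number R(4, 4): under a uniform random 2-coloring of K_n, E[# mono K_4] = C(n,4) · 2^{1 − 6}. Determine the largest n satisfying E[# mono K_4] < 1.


We need C(n, 4) · 2^{1 − 6} < 1, i.e. C(n, 4) < 2^{6 − 1} = 32.
Check values of n near the boundary:
  n = 4: C(4, 4) = 1; 1 < 32? YES
  n = 5: C(5, 4) = 5; 5 < 32? YES
  n = 6: C(6, 4) = 15; 15 < 32? YES
  n = 7: C(7, 4) = 35; 35 < 32? NO
  n = 8: C(8, 4) = 70; 70 < 32? NO
  n = 9: C(9, 4) = 126; 126 < 32? NO
The largest n with C(n, 4) < 32 is n = 6 (where E[X] = 15/32 ≈ 0.46875). Hence R(4, 4) > 6, i.e. R(4, 4) ≥ 7.

Largest n = 6; hence R(4, 4) > 6.


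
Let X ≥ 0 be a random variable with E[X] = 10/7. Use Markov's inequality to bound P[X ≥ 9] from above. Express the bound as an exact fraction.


μ = E[X] = 10/7, a = 9.
Markov: P[X ≥ 9] ≤ μ/a = (10/7)/9 = 10/63.
Numerically: ≈ 0.1587.
(Since a = 9 > μ = 1.4286, the bound 10/63 is < 1 and informative.)

P[X ≥ 9] ≤ 10/63 ≈ 0.1587.


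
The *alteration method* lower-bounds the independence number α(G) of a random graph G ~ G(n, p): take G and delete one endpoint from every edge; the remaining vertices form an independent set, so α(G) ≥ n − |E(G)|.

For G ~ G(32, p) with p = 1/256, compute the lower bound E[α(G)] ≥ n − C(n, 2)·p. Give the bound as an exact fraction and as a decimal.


E[|E(G)|] = C(32, 2)·p = 496 · (1/256) = 31/16.
E[α(G)] ≥ n − E[|E(G)|] = 32 − 31/16 = 481/16.
Numerically: ≈ 30.06250.
(This is only a lower bound; the true E[α(G)] may be larger.)

E[α(G)] ≥ 481/16 ≈ 30.06250.


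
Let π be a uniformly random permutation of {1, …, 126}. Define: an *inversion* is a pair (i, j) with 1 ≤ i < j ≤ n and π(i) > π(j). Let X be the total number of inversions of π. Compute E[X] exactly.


Write X = Σ X_I over the C(126, 2) = 7875 pairs i < j, with X_I the indicator of one inversion.
There are 7875 indicators.
For each fixed pair i < j, the values π(i) and π(j) are two distinct elements of {1, …, 126} in uniformly random order; by symmetry P[π(i) > π(j)] = 1/2.
By linearity: E[X] = 7875 · (1/2) = C(126, 2) · (1/2) = 7875/2 = 7875/2 ≈ 3937.500000.

E[X] = 7875/2 = 3937.500000.


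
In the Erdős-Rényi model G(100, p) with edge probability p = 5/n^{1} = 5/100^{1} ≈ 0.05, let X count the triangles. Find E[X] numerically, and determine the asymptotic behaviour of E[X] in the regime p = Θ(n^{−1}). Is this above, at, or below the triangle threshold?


Number of potential triangles: C(100, 3) = 161700.
Each occurs with probability p³ ≈ (0.05)³ ≈ 1.250000e-04.
By linearity: E[X] = C(100, 3)·p³ ≈ 161700 · 1.250000e-04 ≈ 20.2125.
Here α = 1, so p = 5/n is exactly at the triangle threshold p ~ 1/n. Asymptotically E[X] → c³/6 = 5³/6 = 125/6 ≈ 20.8333, a bounded constant. In this regime the triangle count is asymptotically Poisson(c³/6).

E[X] ≈ 20.2125; in regime p = Θ(1/n^{1}) E[X] stays bounded (at the triangle threshold p ~ 1/n).


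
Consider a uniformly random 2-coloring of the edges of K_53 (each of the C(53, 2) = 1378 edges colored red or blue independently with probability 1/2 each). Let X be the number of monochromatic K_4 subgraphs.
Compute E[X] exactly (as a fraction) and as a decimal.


Let X = Σ_S X_S over the C(53, 4) = 292825 subsets S of size 4, where X_S = 1 if the K_4 on S is monochromatic.
For a fixed S, the K_4 on S has C(4, 2) = 6 edges. P[all 6 edges red] = (1/2)^6, and likewise for blue, so P[monochromatic] = 2·(1/2)^6 = 2^{1 − 6} = 1/32.
By linearity: E[X] = C(53, 4) · 2^{1 − 6} = 292825 · 1/32 = 292825/32.
Numerically: E[X] ≈ 9150.78125.

E[X] = C(53,4)·2^(1−C(4,2)) = 292825/32 ≈ 9150.78125.


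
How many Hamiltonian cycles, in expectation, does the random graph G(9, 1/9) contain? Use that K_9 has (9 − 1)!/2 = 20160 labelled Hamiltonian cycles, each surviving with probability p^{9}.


K_9 has (9 − 1)!/2 = 20160 labelled Hamiltonian cycles.
For each such Hamiltonian cycle H, let X_H = 1 if all 9 edges of H are present in G. Then P[X_H = 1] = p^{9} = (1/9)^{9} = 1/387420489.
By linearity of expectation: E[X] = Σ_H E[X_H] = 20160 · p^{9} = 20160 · 1/387420489 = 2240/43046721.
Numerically: E[X] ≈ 5.2e-05.

E[X] = 20160 · (1/9)^{9} = 2240/43046721 ≈ 5.2e-05.


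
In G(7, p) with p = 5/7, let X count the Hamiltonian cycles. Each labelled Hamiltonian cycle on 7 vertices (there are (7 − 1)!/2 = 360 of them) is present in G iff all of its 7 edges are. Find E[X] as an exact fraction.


K_7 has (7 − 1)!/2 = 360 labelled Hamiltonian cycles.
For each such Hamiltonian cycle H, let X_H = 1 if all 7 edges of H are present in G. Then P[X_H = 1] = p^{7} = (5/7)^{7} = 78125/823543.
By linearity of expectation: E[X] = Σ_H E[X_H] = 360 · p^{7} = 360 · 78125/823543 = 28125000/823543.
Numerically: E[X] ≈ 34.15.

E[X] = 360 · (5/7)^{7} = 28125000/823543 ≈ 34.15.


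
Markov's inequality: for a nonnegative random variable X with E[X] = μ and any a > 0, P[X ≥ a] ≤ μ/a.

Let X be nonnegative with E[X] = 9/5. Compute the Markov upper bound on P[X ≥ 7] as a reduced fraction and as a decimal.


μ = E[X] = 9/5, a = 7.
Markov: P[X ≥ 7] ≤ μ/a = (9/5)/7 = 9/35.
Numerically: ≈ 0.2571.
(Since a = 7 > μ = 1.8000, the bound 9/35 is < 1 and informative.)

P[X ≥ 7] ≤ 9/35 ≈ 0.2571.


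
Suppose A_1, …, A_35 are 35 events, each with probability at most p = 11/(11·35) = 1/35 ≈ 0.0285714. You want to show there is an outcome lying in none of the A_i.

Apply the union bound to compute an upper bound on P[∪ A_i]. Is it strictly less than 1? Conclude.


Union bound: P[∪_{i=1}^{35} A_i] ≤ Σ_i P[A_i] ≤ 35·p = 35·(1/35) = 1.
Numerically: 1 ≈ 1.0000000.
Is 1 < 1? NO.
Since the bound 1 is ≥ 1, the union bound is uninformative here; it does NOT by itself certify existence.

35·p = 1 ≈ 1.0000000; existence NOT certified by the union bound.


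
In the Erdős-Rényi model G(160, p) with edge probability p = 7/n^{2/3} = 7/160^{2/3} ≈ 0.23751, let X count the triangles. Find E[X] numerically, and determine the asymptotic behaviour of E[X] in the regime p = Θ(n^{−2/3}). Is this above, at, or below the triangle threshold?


Number of potential triangles: C(160, 3) = 669920.
Each occurs with probability p³ ≈ (0.23751)³ ≈ 1.3398438e-02.
By linearity: E[X] = C(160, 3)·p³ ≈ 669920 · 1.3398438e-02 ≈ 8975.88125.
Since α = 2/3 < 1, p = c/n^{2/3} ≫ 1/n is above the triangle threshold p ~ 1/n. Asymptotically E[X] ~ (c³/6)·n^{3(1−α)} = (7³/6)·n^{1} → ∞; triangles are abundant w.h.p.

E[X] ≈ 8975.88125; in regime p = Θ(1/n^{2/3}) E[X] diverges (above the triangle threshold p ~ 1/n).


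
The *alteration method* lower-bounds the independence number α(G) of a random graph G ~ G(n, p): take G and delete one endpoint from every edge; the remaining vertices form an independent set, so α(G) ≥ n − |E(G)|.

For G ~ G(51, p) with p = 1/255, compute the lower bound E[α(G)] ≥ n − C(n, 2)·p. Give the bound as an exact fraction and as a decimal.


E[|E(G)|] = C(51, 2)·p = 1275 · (1/255) = 5.
E[α(G)] ≥ n − E[|E(G)|] = 51 − 5 = 46.
Numerically: ≈ 46.000.
(This is only a lower bound; the true E[α(G)] may be larger.)

E[α(G)] ≥ 46 ≈ 46.000.


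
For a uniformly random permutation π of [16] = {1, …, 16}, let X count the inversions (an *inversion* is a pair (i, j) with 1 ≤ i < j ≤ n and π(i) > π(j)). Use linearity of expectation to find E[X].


Write X = Σ X_I over the C(16, 2) = 120 pairs i < j, with X_I the indicator of one inversion.
There are 120 indicators.
For each fixed pair i < j, the values π(i) and π(j) are two distinct elements of {1, …, 16} in uniformly random order; by symmetry P[π(i) > π(j)] = 1/2.
By linearity: E[X] = 120 · (1/2) = C(16, 2) · (1/2) = 120/2 = 60 ≈ 60.000000.

E[X] = 60 = 60.000000.


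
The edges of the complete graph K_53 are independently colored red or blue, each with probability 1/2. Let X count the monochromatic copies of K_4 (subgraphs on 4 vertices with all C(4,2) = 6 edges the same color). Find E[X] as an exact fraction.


Let X = Σ_S X_S over the C(53, 4) = 292825 subsets S of size 4, where X_S = 1 if the K_4 on S is monochromatic.
For a fixed S, the K_4 on S has C(4, 2) = 6 edges. P[all 6 edges red] = (1/2)^6, and likewise for blue, so P[monochromatic] = 2·(1/2)^6 = 2^{1 − 6} = 1/32.
Summing: E[X] = C(53, 4) · 2^{1 − 6} = 292825 · 1/32 = 292825/32.
Numerically: E[X] ≈ 9150.781.

E[X] = C(53,4)·2^(1−C(4,2)) = 292825/32 ≈ 9150.781.


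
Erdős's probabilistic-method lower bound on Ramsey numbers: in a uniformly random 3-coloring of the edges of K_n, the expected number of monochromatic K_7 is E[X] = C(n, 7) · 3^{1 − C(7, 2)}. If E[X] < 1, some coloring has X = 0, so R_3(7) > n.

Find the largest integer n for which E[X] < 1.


We need C(n, 7) · 3^{1 − 21} < 1, i.e. C(n, 7) < 3^{21 − 1} = 3486784401.
Check values of n near the boundary:
  n = 79: C(79, 7) = 2898753715; 2898753715 < 3486784401? YES
  n = 80: C(80, 7) = 3176716400; 3176716400 < 3486784401? YES
  n = 81: C(81, 7) = 3477216600; 3477216600 < 3486784401? YES
  n = 82: C(82, 7) = 3801756816; 3801756816 < 3486784401? NO
  n = 83: C(83, 7) = 4151918628; 4151918628 < 3486784401? NO
The largest n with C(n, 7) < 3486784401 is n = 81 (where E[X] = 42928600/43046721 ≈ 0.99726). Hence R_3(7) > 81, i.e. R_3(7) ≥ 82.

Largest n = 81; hence R_3(7) > 81.


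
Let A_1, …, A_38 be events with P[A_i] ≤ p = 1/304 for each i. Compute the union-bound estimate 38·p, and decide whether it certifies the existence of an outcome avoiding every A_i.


Union bound: P[∪_{i=1}^{38} A_i] ≤ Σ_i P[A_i] ≤ 38·p = 38·(1/304) = 1/8.
Numerically: 1/8 ≈ 0.1250000.
Is 1/8 < 1? YES.
Since P[∪ A_i] ≤ 1/8 < 1, the complement has P[∩ A_i^c] ≥ 1 − 1/8 = 7/8 > 0, so some outcome avoids every A_i.

38·p = 1/8 ≈ 0.1250000; existence CERTIFIED by the union bound.


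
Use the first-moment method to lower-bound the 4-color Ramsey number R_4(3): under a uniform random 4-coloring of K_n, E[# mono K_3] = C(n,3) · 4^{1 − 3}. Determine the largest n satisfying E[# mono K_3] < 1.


We need C(n, 3) · 4^{1 − 3} < 1, i.e. C(n, 3) < 4^{3 − 1} = 16.
Check values of n near the boundary:
  n = 3: C(3, 3) = 1; 1 < 16? YES
  n = 4: C(4, 3) = 4; 4 < 16? YES
  n = 5: C(5, 3) = 10; 10 < 16? YES
  n = 6: C(6, 3) = 20; 20 < 16? NO
The largest n with C(n, 3) < 16 is n = 5 (where E[X] = 5/8 ≈ 0.6250). Hence R_4(3) > 5, i.e. R_4(3) ≥ 6.

Largest n = 5; hence R_4(3) > 5.


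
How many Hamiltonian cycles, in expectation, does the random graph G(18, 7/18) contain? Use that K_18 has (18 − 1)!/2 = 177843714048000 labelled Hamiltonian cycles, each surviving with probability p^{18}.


K_18 has (18 − 1)!/2 = 177843714048000 labelled Hamiltonian cycles.
For each such Hamiltonian cycle H, let X_H = 1 if all 18 edges of H are present in G. Then P[X_H = 1] = p^{18} = (7/18)^{18} = 1628413597910449/39346408075296537575424.
By linearity of expectation: E[X] = Σ_H E[X_H] = 177843714048000 · p^{18} = 177843714048000 · 1628413597910449/39346408075296537575424 = 24246874921186846803875/3294258113514384.
Numerically: E[X] ≈ 7.36034e+06.

E[X] = 177843714048000 · (7/18)^{18} = 24246874921186846803875/3294258113514384 ≈ 7.36034e+06.


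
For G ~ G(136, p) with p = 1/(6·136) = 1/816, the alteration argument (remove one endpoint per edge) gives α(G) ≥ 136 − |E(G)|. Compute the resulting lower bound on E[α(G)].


E[|E(G)|] = C(136, 2)·p = 9180 · (1/816) = 45/4.
E[α(G)] ≥ n − E[|E(G)|] = 136 − 45/4 = 499/4.
Numerically: ≈ 124.750.
(This is only a lower bound; the true E[α(G)] may be larger.)

E[α(G)] ≥ 499/4 ≈ 124.750.


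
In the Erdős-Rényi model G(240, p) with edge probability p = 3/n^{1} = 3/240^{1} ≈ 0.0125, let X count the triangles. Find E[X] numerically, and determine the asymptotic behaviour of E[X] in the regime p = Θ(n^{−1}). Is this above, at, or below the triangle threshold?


Number of potential triangles: C(240, 3) = 2275280.
Each occurs with probability p³ ≈ (0.0125)³ ≈ 1.95313e-06.
By linearity: E[X] = C(240, 3)·p³ ≈ 2275280 · 1.95313e-06 ≈ 4.444.
Here α = 1, so p = 3/n is exactly at the triangle threshold p ~ 1/n. Asymptotically E[X] → c³/6 = 3³/6 = 9/2 ≈ 4.500, a bounded constant. In this regime the triangle count is asymptotically Poisson(c³/6).

E[X] ≈ 4.444; in regime p = Θ(1/n^{1}) E[X] stays bounded (at the triangle threshold p ~ 1/n).


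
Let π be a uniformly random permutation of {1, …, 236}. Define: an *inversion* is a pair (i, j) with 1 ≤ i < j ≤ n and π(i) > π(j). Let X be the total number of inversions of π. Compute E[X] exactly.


Write X = Σ X_I over the C(236, 2) = 27730 pairs i < j, with X_I the indicator of one inversion.
There are 27730 indicators.
For each fixed pair i < j, the values π(i) and π(j) are two distinct elements of {1, …, 236} in uniformly random order; by symmetry P[π(i) > π(j)] = 1/2.
By linearity: E[X] = 27730 · (1/2) = C(236, 2) · (1/2) = 27730/2 = 13865 ≈ 13865.00000.

E[X] = 13865 = 13865.00000.


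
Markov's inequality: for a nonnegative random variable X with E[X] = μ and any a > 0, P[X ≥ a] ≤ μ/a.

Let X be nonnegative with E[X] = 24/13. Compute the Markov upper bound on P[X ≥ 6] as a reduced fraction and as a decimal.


μ = E[X] = 24/13, a = 6.
Markov: P[X ≥ 6] ≤ μ/a = (24/13)/6 = 4/13.
Numerically: ≈ 0.30769.
(Since a = 6 > μ = 1.84615, the bound 4/13 is < 1 and informative.)

P[X ≥ 6] ≤ 4/13 ≈ 0.30769.


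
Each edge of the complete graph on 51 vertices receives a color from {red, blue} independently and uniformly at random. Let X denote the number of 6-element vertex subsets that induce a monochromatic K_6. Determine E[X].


Let X = Σ_S X_S over the C(51, 6) = 18009460 subsets S of size 6, where X_S = 1 if the K_6 on S is monochromatic.
For a fixed S, the K_6 on S has C(6, 2) = 15 edges. P[all 15 edges red] = (1/2)^15, and likewise for blue, so P[monochromatic] = 2·(1/2)^15 = 2^{1 − 15} = 1/16384.
By linearity: E[X] = C(51, 6) · 2^{1 − 15} = 18009460 · 1/16384 = 4502365/4096.
Numerically: E[X] ≈ 1099.21021.

E[X] = C(51,6)·2^(1−C(6,2)) = 4502365/4096 ≈ 1099.21021.


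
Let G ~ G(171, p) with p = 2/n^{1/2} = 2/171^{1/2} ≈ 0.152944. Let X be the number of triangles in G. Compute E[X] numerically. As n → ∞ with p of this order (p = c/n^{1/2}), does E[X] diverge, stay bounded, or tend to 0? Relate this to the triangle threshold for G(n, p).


Number of potential triangles: C(171, 3) = 818805.
Each occurs with probability p³ ≈ (0.152944)³ ≈ 3.57763328e-03.
By linearity: E[X] = C(171, 3)·p³ ≈ 818805 · 3.57763328e-03 ≈ 2929.384015.
Since α = 1/2 < 1, p = c/n^{1/2} ≫ 1/n is above the triangle threshold p ~ 1/n. Asymptotically E[X] ~ (c³/6)·n^{3(1−α)} = (2³/6)·n^{1.5} → ∞; triangles are abundant w.h.p.

E[X] ≈ 2929.384015; in regime p = Θ(1/n^{1/2}) E[X] diverges (above the triangle threshold p ~ 1/n).


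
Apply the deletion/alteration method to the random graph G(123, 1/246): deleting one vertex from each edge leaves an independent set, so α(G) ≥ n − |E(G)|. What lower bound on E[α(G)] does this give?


E[|E(G)|] = C(123, 2)·p = 7503 · (1/246) = 61/2.
E[α(G)] ≥ n − E[|E(G)|] = 123 − 61/2 = 185/2.
Numerically: ≈ 92.500000.
(This is only a lower bound; the true E[α(G)] may be larger.)

E[α(G)] ≥ 185/2 ≈ 92.500000.


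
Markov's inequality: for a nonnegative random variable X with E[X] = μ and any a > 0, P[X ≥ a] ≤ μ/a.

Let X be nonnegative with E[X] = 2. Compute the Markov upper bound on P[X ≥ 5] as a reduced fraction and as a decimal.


μ = E[X] = 2, a = 5.
Markov: P[X ≥ 5] ≤ μ/a = (2)/5 = 2/5.
Numerically: ≈ 0.4000.
(Since a = 5 > μ = 2.0000, the bound 2/5 is < 1 and informative.)

P[X ≥ 5] ≤ 2/5 ≈ 0.4000.


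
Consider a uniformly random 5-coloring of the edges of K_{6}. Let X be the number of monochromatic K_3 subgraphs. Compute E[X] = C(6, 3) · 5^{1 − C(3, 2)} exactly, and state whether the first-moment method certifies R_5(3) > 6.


E[X] = C(6, 3) · 5^{1 − 3} = 20 · 5^{−2} = 20/25.
As a reduced fraction: E[X] = 4/5 ≈ 0.80000.
Is E[X] < 1? YES.
Since E[X] < 1, there exists a 5-coloring of K_{6} with no monochromatic K_3; hence R_5(3) > 6.

E[X] = 4/5 ≈ 0.80000; E[X] < 1, so R_5(3) > 6.


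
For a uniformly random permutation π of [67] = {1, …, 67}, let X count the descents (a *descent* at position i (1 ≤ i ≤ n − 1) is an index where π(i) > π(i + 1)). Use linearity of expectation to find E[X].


Write X = Σ X_I over i = 1, …, 66, with X_I the indicator of one descent.
There are 66 indicators.
For each fixed i, the pair (π(i), π(i+1)) is a uniformly random ordered pair of distinct values from {1, …, 67}; by symmetry P[π(i) > π(i+1)] = 1/2.
By linearity: E[X] = 66 · (1/2) = (67 − 1) · (1/2) = 33 ≈ 33.00000.

E[X] = 33 = 33.00000.


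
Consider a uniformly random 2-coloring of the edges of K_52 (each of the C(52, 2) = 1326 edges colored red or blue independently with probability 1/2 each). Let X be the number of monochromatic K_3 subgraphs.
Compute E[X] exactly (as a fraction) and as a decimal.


Let X = Σ_S X_S over the C(52, 3) = 22100 subsets S of size 3, where X_S = 1 if the K_3 on S is monochromatic.
For a fixed S, the K_3 on S has C(3, 2) = 3 edges. P[all 3 edges red] = (1/2)^3, and likewise for blue, so P[monochromatic] = 2·(1/2)^3 = 2^{1 − 3} = 1/4.
By linearity: E[X] = C(52, 3) · 2^{1 − 3} = 22100 · 1/4 = 5525.
Numerically: E[X] ≈ 5525.0000.

E[X] = C(52,3)·2^(1−C(3,2)) = 5525 ≈ 5525.0000.


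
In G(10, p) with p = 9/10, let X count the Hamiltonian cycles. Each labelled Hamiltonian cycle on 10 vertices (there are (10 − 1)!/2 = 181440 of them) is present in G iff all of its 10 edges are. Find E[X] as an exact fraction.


K_10 has (10 − 1)!/2 = 181440 labelled Hamiltonian cycles.
For each such Hamiltonian cycle H, let X_H = 1 if all 10 edges of H are present in G. Then P[X_H = 1] = p^{10} = (9/10)^{10} = 3486784401/10000000000.
By linearity of expectation: E[X] = Σ_H E[X_H] = 181440 · p^{10} = 181440 · 3486784401/10000000000 = 1977006755367/31250000.
Numerically: E[X] ≈ 6.326e+04.

E[X] = 181440 · (9/10)^{10} = 1977006755367/31250000 ≈ 6.326e+04.


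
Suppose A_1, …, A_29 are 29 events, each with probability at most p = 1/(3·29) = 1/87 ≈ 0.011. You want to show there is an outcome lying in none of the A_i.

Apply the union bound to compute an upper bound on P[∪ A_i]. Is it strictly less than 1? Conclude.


Union bound: P[∪_{i=1}^{29} A_i] ≤ Σ_i P[A_i] ≤ 29·p = 29·(1/87) = 1/3.
Numerically: 1/3 ≈ 0.333.
Is 1/3 < 1? YES.
Since P[∪ A_i] ≤ 1/3 < 1, the complement has P[∩ A_i^c] ≥ 1 − 1/3 = 2/3 > 0, so some outcome avoids every A_i.

29·p = 1/3 ≈ 0.333; existence CERTIFIED by the union bound.


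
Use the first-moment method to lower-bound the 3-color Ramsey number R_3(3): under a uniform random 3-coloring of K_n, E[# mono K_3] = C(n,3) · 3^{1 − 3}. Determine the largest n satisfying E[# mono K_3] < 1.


We need C(n, 3) · 3^{1 − 3} < 1, i.e. C(n, 3) < 3^{3 − 1} = 9.
Check values of n near the boundary:
  n = 3: C(3, 3) = 1; 1 < 9? YES
  n = 4: C(4, 3) = 4; 4 < 9? YES
  n = 5: C(5, 3) = 10; 10 < 9? NO
  n = 6: C(6, 3) = 20; 20 < 9? NO
  n = 7: C(7, 3) = 35; 35 < 9? NO
The largest n with C(n, 3) < 9 is n = 4 (where E[X] = 4/9 ≈ 0.44444). Hence R_3(3) > 4, i.e. R_3(3) ≥ 5.

Largest n = 4; hence R_3(3) > 4.


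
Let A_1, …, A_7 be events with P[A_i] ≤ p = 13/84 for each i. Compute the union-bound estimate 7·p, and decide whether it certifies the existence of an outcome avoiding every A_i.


Union bound: P[∪_{i=1}^{7} A_i] ≤ Σ_i P[A_i] ≤ 7·p = 7·(13/84) = 13/12.
Numerically: 13/12 ≈ 1.083333.
Is 13/12 < 1? NO.
Since the bound 13/12 is ≥ 1, the union bound is uninformative here; it does NOT by itself certify existence.

7·p = 13/12 ≈ 1.083333; existence NOT certified by the union bound.


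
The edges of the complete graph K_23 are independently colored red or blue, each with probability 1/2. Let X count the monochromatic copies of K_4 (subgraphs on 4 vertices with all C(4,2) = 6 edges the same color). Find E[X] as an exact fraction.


Let X = Σ_S X_S over the C(23, 4) = 8855 subsets S of size 4, where X_S = 1 if the K_4 on S is monochromatic.
For a fixed S, the K_4 on S has C(4, 2) = 6 edges. P[all 6 edges red] = (1/2)^6, and likewise for blue, so P[monochromatic] = 2·(1/2)^6 = 2^{1 − 6} = 1/32.
By linearity of expectation: E[X] = C(23, 4) · 2^{1 − 6} = 8855 · 1/32 = 8855/32.
Numerically: E[X] ≈ 276.719.

E[X] = C(23,4)·2^(1−C(4,2)) = 8855/32 ≈ 276.719.


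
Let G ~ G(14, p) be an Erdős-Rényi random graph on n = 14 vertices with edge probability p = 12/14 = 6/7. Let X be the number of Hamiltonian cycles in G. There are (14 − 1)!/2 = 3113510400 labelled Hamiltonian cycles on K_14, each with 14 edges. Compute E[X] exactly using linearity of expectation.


K_14 has (14 − 1)!/2 = 3113510400 labelled Hamiltonian cycles.
For each such Hamiltonian cycle H, let X_H = 1 if all 14 edges of H are present in G. Then P[X_H = 1] = p^{14} = (6/7)^{14} = 78364164096/678223072849.
By linearity of expectation: E[X] = Σ_H E[X_H] = 3113510400 · p^{14} = 3113510400 · 78364164096/678223072849 = 34855377128600371200/96889010407.
Numerically: E[X] ≈ 3.6e+08.

E[X] = 3113510400 · (6/7)^{14} = 34855377128600371200/96889010407 ≈ 3.6e+08.


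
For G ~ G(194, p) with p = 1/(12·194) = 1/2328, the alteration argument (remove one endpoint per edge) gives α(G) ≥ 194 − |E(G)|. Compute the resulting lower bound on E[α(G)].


E[|E(G)|] = C(194, 2)·p = 18721 · (1/2328) = 193/24.
E[α(G)] ≥ n − E[|E(G)|] = 194 − 193/24 = 4463/24.
Numerically: ≈ 185.958333.
(This is only a lower bound; the true E[α(G)] may be larger.)

E[α(G)] ≥ 4463/24 ≈ 185.958333.


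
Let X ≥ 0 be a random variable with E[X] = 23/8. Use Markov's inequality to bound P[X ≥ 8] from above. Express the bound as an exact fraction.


μ = E[X] = 23/8, a = 8.
Markov: P[X ≥ 8] ≤ μ/a = (23/8)/8 = 23/64.
Numerically: ≈ 0.3594.
(Since a = 8 > μ = 2.8750, the bound 23/64 is < 1 and informative.)

P[X ≥ 8] ≤ 23/64 ≈ 0.3594.


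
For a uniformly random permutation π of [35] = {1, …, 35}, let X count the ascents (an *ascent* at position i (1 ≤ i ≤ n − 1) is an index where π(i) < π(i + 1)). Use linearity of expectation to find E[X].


Write X = Σ X_I over i = 1, …, 34, with X_I the indicator of one ascent.
There are 34 indicators.
For each fixed i, the pair (π(i), π(i+1)) is a uniformly random ordered pair of distinct values from {1, …, 35}; by symmetry P[π(i) < π(i+1)] = 1/2.
By linearity: E[X] = 34 · (1/2) = (35 − 1) · (1/2) = 17 ≈ 17.00000.

E[X] = 17 = 17.00000.


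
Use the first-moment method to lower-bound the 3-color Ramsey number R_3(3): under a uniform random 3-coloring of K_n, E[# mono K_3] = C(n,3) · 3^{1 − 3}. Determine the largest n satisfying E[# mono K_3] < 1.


We need C(n, 3) · 3^{1 − 3} < 1, i.e. C(n, 3) < 3^{3 − 1} = 9.
Check values of n near the boundary:
  n = 3: C(3, 3) = 1; 1 < 9? YES
  n = 4: C(4, 3) = 4; 4 < 9? YES
  n = 5: C(5, 3) = 10; 10 < 9? NO
  n = 6: C(6, 3) = 20; 20 < 9? NO
The largest n with C(n, 3) < 9 is n = 4 (where E[X] = 4/9 ≈ 0.44444). Hence R_3(3) > 4, i.e. R_3(3) ≥ 5.

Largest n = 4; hence R_3(3) > 4.


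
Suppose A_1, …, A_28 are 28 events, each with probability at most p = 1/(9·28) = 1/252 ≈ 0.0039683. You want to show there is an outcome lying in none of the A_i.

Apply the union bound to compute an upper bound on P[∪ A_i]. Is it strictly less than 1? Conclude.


Union bound: P[∪_{i=1}^{28} A_i] ≤ Σ_i P[A_i] ≤ 28·p = 28·(1/252) = 1/9.
Numerically: 1/9 ≈ 0.1111111.
Is 1/9 < 1? YES.
Since P[∪ A_i] ≤ 1/9 < 1, the complement has P[∩ A_i^c] ≥ 1 − 1/9 = 8/9 > 0, so some outcome avoids every A_i.

28·p = 1/9 ≈ 0.1111111; existence CERTIFIED by the union bound.


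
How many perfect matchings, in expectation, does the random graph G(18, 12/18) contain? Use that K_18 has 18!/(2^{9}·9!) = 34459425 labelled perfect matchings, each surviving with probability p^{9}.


K_18 has 18!/(2^{9}·9!) = 34459425 labelled perfect matchings.
For each such perfect matching H, let X_H = 1 if all 9 edges of H are present in G. Then P[X_H = 1] = p^{9} = (2/3)^{9} = 512/19683.
By linearity of expectation: E[X] = Σ_H E[X_H] = 34459425 · p^{9} = 34459425 · 512/19683 = 217817600/243.
Numerically: E[X] ≈ 896369.

E[X] = 34459425 · (2/3)^{9} = 217817600/243 ≈ 896369.


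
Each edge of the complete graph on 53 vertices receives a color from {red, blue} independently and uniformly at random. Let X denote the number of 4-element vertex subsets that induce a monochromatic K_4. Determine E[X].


Let X = Σ_S X_S over the C(53, 4) = 292825 subsets S of size 4, where X_S = 1 if the K_4 on S is monochromatic.
For a fixed S, the K_4 on S has C(4, 2) = 6 edges. P[all 6 edges red] = (1/2)^6, and likewise for blue, so P[monochromatic] = 2·(1/2)^6 = 2^{1 − 6} = 1/32.
Summing: E[X] = C(53, 4) · 2^{1 − 6} = 292825 · 1/32 = 292825/32.
Numerically: E[X] ≈ 9150.7812.

E[X] = C(53,4)·2^(1−C(4,2)) = 292825/32 ≈ 9150.7812.


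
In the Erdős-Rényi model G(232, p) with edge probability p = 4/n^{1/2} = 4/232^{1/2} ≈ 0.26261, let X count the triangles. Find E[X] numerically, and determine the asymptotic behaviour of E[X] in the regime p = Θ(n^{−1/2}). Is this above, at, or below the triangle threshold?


Number of potential triangles: C(232, 3) = 2054360.
Each occurs with probability p³ ≈ (0.26261)³ ≈ 1.8111232e-02.
By linearity: E[X] = C(232, 3)·p³ ≈ 2054360 · 1.8111232e-02 ≈ 37206.99082.
Since α = 1/2 < 1, p = c/n^{1/2} ≫ 1/n is above the triangle threshold p ~ 1/n. Asymptotically E[X] ~ (c³/6)·n^{3(1−α)} = (4³/6)·n^{1.5} → ∞; triangles are abundant w.h.p.

E[X] ≈ 37206.99082; in regime p = Θ(1/n^{1/2}) E[X] diverges (above the triangle threshold p ~ 1/n).


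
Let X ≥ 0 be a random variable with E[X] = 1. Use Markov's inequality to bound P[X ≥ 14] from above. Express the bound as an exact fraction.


μ = E[X] = 1, a = 14.
Markov: P[X ≥ 14] ≤ μ/a = (1)/14 = 1/14.
Numerically: ≈ 0.0714.
(Since a = 14 > μ = 1.0000, the bound 1/14 is < 1 and informative.)

P[X ≥ 14] ≤ 1/14 ≈ 0.0714.


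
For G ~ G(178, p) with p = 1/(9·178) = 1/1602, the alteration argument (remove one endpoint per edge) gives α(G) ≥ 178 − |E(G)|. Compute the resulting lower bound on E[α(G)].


E[|E(G)|] = C(178, 2)·p = 15753 · (1/1602) = 59/6.
E[α(G)] ≥ n − E[|E(G)|] = 178 − 59/6 = 1009/6.
Numerically: ≈ 168.166667.
(This is only a lower bound; the true E[α(G)] may be larger.)

E[α(G)] ≥ 1009/6 ≈ 168.166667.


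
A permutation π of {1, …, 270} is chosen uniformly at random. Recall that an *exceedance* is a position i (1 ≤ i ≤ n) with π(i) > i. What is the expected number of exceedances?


Write X = Σ_{i=1}^{270} X_i, where X_i = 1_{π(i) > i}.
For each fixed i, π(i) is uniform over {1, …, 270} (marginal of a uniform permutation), so P[π(i) > i] = (n − i)/n. Summing: Σ_{i=1}^{270} (n − i)/n = (0 + 1 + … + 269)/270 = 270(270 − 1)/(2·270) = (270 − 1)/2.
Hence E[X] = Σ_{i=1}^{270} (270 − i)/270 = 269/2 ≈ 134.50000.

E[X] = 269/2 = 134.50000.


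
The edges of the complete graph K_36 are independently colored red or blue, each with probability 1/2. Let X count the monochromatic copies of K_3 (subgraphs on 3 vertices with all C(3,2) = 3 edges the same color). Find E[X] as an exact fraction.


Let X = Σ_S X_S over the C(36, 3) = 7140 subsets S of size 3, where X_S = 1 if the K_3 on S is monochromatic.
For a fixed S, the K_3 on S has C(3, 2) = 3 edges. P[all 3 edges red] = (1/2)^3, and likewise for blue, so P[monochromatic] = 2·(1/2)^3 = 2^{1 − 3} = 1/4.
By linearity of expectation: E[X] = C(36, 3) · 2^{1 − 3} = 7140 · 1/4 = 1785.
Numerically: E[X] ≈ 1785.000000.

E[X] = C(36,3)·2^(1−C(3,2)) = 1785 ≈ 1785.000000.


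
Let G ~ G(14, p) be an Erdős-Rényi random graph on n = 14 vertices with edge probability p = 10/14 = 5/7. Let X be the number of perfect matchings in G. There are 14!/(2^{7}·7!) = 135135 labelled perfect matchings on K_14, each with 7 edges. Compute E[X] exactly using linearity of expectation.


K_14 has 14!/(2^{7}·7!) = 135135 labelled perfect matchings.
For each such perfect matching H, let X_H = 1 if all 7 edges of H are present in G. Then P[X_H = 1] = p^{7} = (5/7)^{7} = 78125/823543.
By linearity of expectation: E[X] = Σ_H E[X_H] = 135135 · p^{7} = 135135 · 78125/823543 = 1508203125/117649.
Numerically: E[X] ≈ 1.282e+04.

E[X] = 135135 · (5/7)^{7} = 1508203125/117649 ≈ 1.282e+04.


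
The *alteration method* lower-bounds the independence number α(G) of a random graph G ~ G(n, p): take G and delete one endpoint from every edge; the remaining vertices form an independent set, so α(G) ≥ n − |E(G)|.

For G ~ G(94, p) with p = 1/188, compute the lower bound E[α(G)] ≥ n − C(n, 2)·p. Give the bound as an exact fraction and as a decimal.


E[|E(G)|] = C(94, 2)·p = 4371 · (1/188) = 93/4.
E[α(G)] ≥ n − E[|E(G)|] = 94 − 93/4 = 283/4.
Numerically: ≈ 70.750000.
(This is only a lower bound; the true E[α(G)] may be larger.)

E[α(G)] ≥ 283/4 ≈ 70.750000.


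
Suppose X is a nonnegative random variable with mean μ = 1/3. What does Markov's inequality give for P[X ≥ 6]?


μ = E[X] = 1/3, a = 6.
Markov: P[X ≥ 6] ≤ μ/a = (1/3)/6 = 1/18.
Numerically: ≈ 0.0556.
(Since a = 6 > μ = 0.3333, the bound 1/18 is < 1 and informative.)

P[X ≥ 6] ≤ 1/18 ≈ 0.0556.


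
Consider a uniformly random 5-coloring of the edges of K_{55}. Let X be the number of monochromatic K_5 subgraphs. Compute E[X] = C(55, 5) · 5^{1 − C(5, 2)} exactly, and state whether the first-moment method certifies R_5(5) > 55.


E[X] = C(55, 5) · 5^{1 − 10} = 3478761 · 5^{−9} = 3478761/1953125.
As a reduced fraction: E[X] = 3478761/1953125 ≈ 1.781126.
Is E[X] < 1? NO.
Since E[X] ≥ 1, the first-moment bound is inconclusive at n = 55; it does NOT by itself certify R_5(5) > 55.

E[X] = 3478761/1953125 ≈ 1.781126; E[X] ≥ 1; first-moment method inconclusive here.
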